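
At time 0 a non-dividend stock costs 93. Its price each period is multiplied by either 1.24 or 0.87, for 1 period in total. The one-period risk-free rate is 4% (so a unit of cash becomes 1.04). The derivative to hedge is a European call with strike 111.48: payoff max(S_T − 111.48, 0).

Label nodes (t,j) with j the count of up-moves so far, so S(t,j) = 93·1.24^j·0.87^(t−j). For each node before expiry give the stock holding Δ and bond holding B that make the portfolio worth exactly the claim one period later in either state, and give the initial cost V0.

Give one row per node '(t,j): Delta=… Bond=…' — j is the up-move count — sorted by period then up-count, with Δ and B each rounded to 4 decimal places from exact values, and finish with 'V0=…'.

No-arbitrage ⇒ martingale measure with p* = (R−d)/(u−d) = 0.4595.
Terminal values V(1,·): V(1,0)=0.0000, V(1,1)=3.8400
(0,0): S=93.0000. Δ = (V_up−V_dn)/(S_up−S_dn) = (3.8400−0.0000)/(115.3200−80.9100) = 0.1116. V = [p*·3.8400 + (1−p*)·0.0000]/1.04 = 1.6965. B = V − Δ·S = -8.6819.
The time-0 hedge costs 1.6965, which is the no-arbitrage price.

(0,0): Delta=0.1116 Bond=-8.6819
V0=1.6965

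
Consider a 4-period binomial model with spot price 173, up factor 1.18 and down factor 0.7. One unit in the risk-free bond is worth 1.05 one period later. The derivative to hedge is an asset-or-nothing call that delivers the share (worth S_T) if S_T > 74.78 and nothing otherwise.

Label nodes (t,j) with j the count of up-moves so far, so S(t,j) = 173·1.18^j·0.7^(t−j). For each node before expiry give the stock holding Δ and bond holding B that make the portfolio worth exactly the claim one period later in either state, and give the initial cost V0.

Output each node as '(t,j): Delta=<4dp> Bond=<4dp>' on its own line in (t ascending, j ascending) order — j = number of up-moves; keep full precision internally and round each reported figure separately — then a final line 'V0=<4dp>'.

(0,0): Delta=1.1110 Bond=-22.7226
(1,0): Delta=1.3989 Bond=-58.7292
(1,1): Delta=1.0475 Bond=-10.9068
(2,0): Delta=2.0145 Bond=-113.8443
(2,1): Delta=1.2633 Bond=-42.2850
(2,2): Delta=1.0000 Bond=0.0000
(3,0): Delta=0.0000 Bond=0.0000
(3,1): Delta=2.4583 Bond=-163.9358
(3,2): Delta=1.0000 Bond=0.0000
(3,3): Delta=1.0000 Bond=0.0000
V0=169.4784

Under the risk-neutral measure, an up-move has probability p* = (R−d)/(u−d) = 0.7292 and values discount at R = 1.05.
Terminal payoffs: V(4,0)=0.0000, V(4,1)=0.0000, V(4,2)=118.0337, V(4,3)=198.9712, V(4,4)=335.4086
  t=3,j=0: stock 59.3390 → up 70.0200 (V=0.0000), down 41.5373 (V=0.0000). Price 0.0000; hedge Δ=0.0000, bond B=0.0000.
  t=3,j=1: stock 100.0286 → up 118.0337 (V=118.0337), down 70.0200 (V=0.0000). Price 81.9679; hedge Δ=2.4583, bond B=-163.9358.
  t=3,j=2: stock 168.6196 → up 198.9712 (V=198.9712), down 118.0337 (V=118.0337). Price 168.6196; hedge Δ=1.0000, bond B=0.0000.
  t=3,j=3: stock 284.2445 → up 335.4086 (V=335.4086), down 198.9712 (V=198.9712). Price 284.2445; hedge Δ=1.0000, bond B=0.0000.
  t=2,j=0: stock 84.7700 → up 100.0286 (V=81.9679), down 59.3390 (V=0.0000). Price 56.9221; hedge Δ=2.0145, bond B=-113.8443.
  t=2,j=1: stock 142.8980 → up 168.6196 (V=168.6196), down 100.0286 (V=81.9679). Price 138.2395; hedge Δ=1.2633, bond B=-42.2850.
  t=2,j=2: stock 240.8852 → up 284.2445 (V=284.2445), down 168.6196 (V=168.6196). Price 240.8852; hedge Δ=1.0000, bond B=0.0000.
  t=1,j=0: stock 121.1000 → up 142.8980 (V=138.2395), down 84.7700 (V=56.9221). Price 110.6819; hedge Δ=1.3989, bond B=-58.7292.
  t=1,j=1: stock 204.1400 → up 240.8852 (V=240.8852), down 142.8980 (V=138.2395). Price 202.9384; hedge Δ=1.0475, bond B=-10.9068.
  t=0,j=0: stock 173.0000 → up 204.1400 (V=202.9384), down 121.1000 (V=110.6819). Price 169.4784; hedge Δ=1.1110, bond B=-22.7226.
Self-financing check: at every node Δ·S+B equals the discounted successor values.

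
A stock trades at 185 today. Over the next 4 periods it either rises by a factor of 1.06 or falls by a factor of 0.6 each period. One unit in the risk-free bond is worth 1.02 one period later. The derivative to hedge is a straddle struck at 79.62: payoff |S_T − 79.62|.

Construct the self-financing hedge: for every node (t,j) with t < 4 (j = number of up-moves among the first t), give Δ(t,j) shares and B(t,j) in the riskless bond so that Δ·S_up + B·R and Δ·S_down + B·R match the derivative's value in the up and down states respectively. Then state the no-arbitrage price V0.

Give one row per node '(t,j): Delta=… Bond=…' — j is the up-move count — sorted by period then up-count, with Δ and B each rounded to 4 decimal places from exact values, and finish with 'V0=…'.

(0,0): Delta=0.9618 Bond=-65.9792
(1,0): Delta=0.6503 Bond=-32.7302
(1,1): Delta=0.9786 Bond=-70.5911
(2,0): Delta=-1.0000 Bond=76.5283
(2,1): Delta=0.7393 Bond=-43.8528
(2,2): Delta=0.9915 Bond=-74.6839
(3,0): Delta=-1.0000 Bond=78.0588
(3,1): Delta=-1.0000 Bond=78.0588
(3,2): Delta=0.8331 Bond=-56.4240
(3,3): Delta=1.0000 Bond=-78.0588
V0=111.9493

Risk-neutral probability p* = (R−d)/(u−d) = (1.02−0.6)/(1.06−0.6) = 0.9130.
Terminal payoffs: V(4,0)=55.6440, V(4,1)=37.2624, V(4,2)=4.7882, V(4,3)=52.5828, V(4,4)=153.9382
  t=3,j=0: stock 39.9600 → up 42.3576 (V=37.2624), down 23.9760 (V=55.6440). Price 38.0988; hedge Δ=-1.0000, bond B=78.0588.
  t=3,j=1: stock 70.5960 → up 74.8318 (V=4.7882), down 42.3576 (V=37.2624). Price 7.4628; hedge Δ=-1.0000, bond B=78.0588.
  t=3,j=2: stock 124.7196 → up 132.2028 (V=52.5828), down 74.8318 (V=4.7882). Price 47.4772; hedge Δ=0.8331, bond B=-56.4240.
  t=3,j=3: stock 220.3380 → up 233.5582 (V=153.9382), down 132.2028 (V=52.5828). Price 142.2791; hedge Δ=1.0000, bond B=-78.0588.
  t=2,j=0: stock 66.6000 → up 70.5960 (V=7.4628), down 39.9600 (V=38.0988). Price 9.9283; hedge Δ=-1.0000, bond B=76.5283.
  t=2,j=1: stock 117.6600 → up 124.7196 (V=47.4772), down 70.5960 (V=7.4628). Price 43.1350; hedge Δ=0.7393, bond B=-43.8528.
  t=2,j=2: stock 207.8660 → up 220.3380 (V=142.2791), down 124.7196 (V=47.4772). Price 131.4073; hedge Δ=0.9915, bond B=-74.6839.
  t=1,j=0: stock 111.0000 → up 117.6600 (V=43.1350), down 66.6000 (V=9.9283). Price 39.4583; hedge Δ=0.6503, bond B=-32.7302.
  t=1,j=1: stock 196.1000 → up 207.8660 (V=131.4073), down 117.6600 (V=43.1350). Price 121.3054; hedge Δ=0.9786, bond B=-70.5911.
  t=0,j=0: stock 185.0000 → up 196.1000 (V=121.3054), down 111.0000 (V=39.4583). Price 111.9493; hedge Δ=0.9618, bond B=-65.9792.
Check: Δ(0,0)·S0 + B(0,0) = 111.9493 = V0.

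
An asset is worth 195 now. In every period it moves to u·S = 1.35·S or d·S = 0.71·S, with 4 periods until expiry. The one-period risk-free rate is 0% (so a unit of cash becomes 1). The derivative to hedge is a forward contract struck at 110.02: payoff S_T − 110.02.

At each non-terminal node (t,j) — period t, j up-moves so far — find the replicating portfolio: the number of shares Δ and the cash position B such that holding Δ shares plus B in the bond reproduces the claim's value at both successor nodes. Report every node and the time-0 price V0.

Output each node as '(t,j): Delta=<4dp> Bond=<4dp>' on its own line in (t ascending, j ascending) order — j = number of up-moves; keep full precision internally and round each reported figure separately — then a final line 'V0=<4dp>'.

The replicating-portfolio and risk-neutral prices coincide; use p* = (1−0.71)/(1.35−0.71) = 0.4531 for the latter.
Terminal values V(4,·): V(4,0)=-60.4672, V(4,1)=-15.7999, V(4,2)=69.1308, V(4,3)=230.6189, V(4,4)=537.6737
(3,0): S=69.7926. Δ = (V_up−V_dn)/(S_up−S_dn) = (-15.7999−-60.4672)/(94.2201−49.5528) = 1.0000. V = [p*·-15.7999 + (1−p*)·-60.4672]/1 = -40.2274. B = V − Δ·S = -110.0200.
(3,1): S=132.7043. Δ = (V_up−V_dn)/(S_up−S_dn) = (69.1308−-15.7999)/(179.1508−94.2201) = 1.0000. V = [p*·69.1308 + (1−p*)·-15.7999]/1 = 22.6843. B = V − Δ·S = -110.0200.
(3,2): S=252.3251. Δ = (V_up−V_dn)/(S_up−S_dn) = (230.6189−69.1308)/(340.6389−179.1508) = 1.0000. V = [p*·230.6189 + (1−p*)·69.1308]/1 = 142.3051. B = V − Δ·S = -110.0200.
(3,3): S=479.7731. Δ = (V_up−V_dn)/(S_up−S_dn) = (537.6737−230.6189)/(647.6937−340.6389) = 1.0000. V = [p*·537.6737 + (1−p*)·230.6189]/1 = 369.7531. B = V − Δ·S = -110.0200.
(2,0): S=98.2995. Δ = (V_up−V_dn)/(S_up−S_dn) = (22.6843−-40.2274)/(132.7043−69.7926) = 1.0000. V = [p*·22.6843 + (1−p*)·-40.2274]/1 = -11.7205. B = V − Δ·S = -110.0200.
(2,1): S=186.9075. Δ = (V_up−V_dn)/(S_up−S_dn) = (142.3051−22.6843)/(252.3251−132.7043) = 1.0000. V = [p*·142.3051 + (1−p*)·22.6843]/1 = 76.8875. B = V − Δ·S = -110.0200.
(2,2): S=355.3875. Δ = (V_up−V_dn)/(S_up−S_dn) = (369.7531−142.3051)/(479.7731−252.3251) = 1.0000. V = [p*·369.7531 + (1−p*)·142.3051]/1 = 245.3675. B = V − Δ·S = -110.0200.
(1,0): S=138.4500. Δ = (V_up−V_dn)/(S_up−S_dn) = (76.8875−-11.7205)/(186.9075−98.2995) = 1.0000. V = [p*·76.8875 + (1−p*)·-11.7205]/1 = 28.4300. B = V − Δ·S = -110.0200.
(1,1): S=263.2500. Δ = (V_up−V_dn)/(S_up−S_dn) = (245.3675−76.8875)/(355.3875−186.9075) = 1.0000. V = [p*·245.3675 + (1−p*)·76.8875]/1 = 153.2300. B = V − Δ·S = -110.0200.
(0,0): S=195.0000. Δ = (V_up−V_dn)/(S_up−S_dn) = (153.2300−28.4300)/(263.2500−138.4500) = 1.0000. V = [p*·153.2300 + (1−p*)·28.4300]/1 = 84.9800. B = V − Δ·S = -110.0200.
The time-0 hedge costs 84.9800, which is the no-arbitrage price.

(0,0): Delta=1.0000 Bond=-110.0200
(1,0): Delta=1.0000 Bond=-110.0200
(1,1): Delta=1.0000 Bond=-110.0200
(2,0): Delta=1.0000 Bond=-110.0200
(2,1): Delta=1.0000 Bond=-110.0200
(2,2): Delta=1.0000 Bond=-110.0200
(3,0): Delta=1.0000 Bond=-110.0200
(3,1): Delta=1.0000 Bond=-110.0200
(3,2): Delta=1.0000 Bond=-110.0200
(3,3): Delta=1.0000 Bond=-110.0200
V0=84.9800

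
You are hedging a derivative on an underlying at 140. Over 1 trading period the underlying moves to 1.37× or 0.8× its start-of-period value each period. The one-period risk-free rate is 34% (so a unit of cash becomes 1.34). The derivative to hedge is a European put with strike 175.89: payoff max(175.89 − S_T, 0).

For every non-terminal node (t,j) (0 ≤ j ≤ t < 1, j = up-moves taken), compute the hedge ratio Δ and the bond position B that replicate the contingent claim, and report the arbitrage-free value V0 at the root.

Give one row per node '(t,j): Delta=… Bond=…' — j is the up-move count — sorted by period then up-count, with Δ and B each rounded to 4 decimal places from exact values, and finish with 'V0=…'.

The replicating-portfolio and risk-neutral prices coincide; use p* = (1.34−0.8)/(1.37−0.8) = 0.9474 for the latter.
Terminal values V(1,·): V(1,0)=63.8900, V(1,1)=0.0000
Node (0,0) S=140.0000: V=(p*·0.0000+(1−p*)·63.8900)/1.34=2.5094; Δ=(0.0000−63.8900)/(191.8000−112.0000)=-0.8006; B=V−Δ·S=114.5971
Self-financing check: at every node Δ·S+B equals the discounted successor values.

(0,0): Delta=-0.8006 Bond=114.5971
V0=2.5094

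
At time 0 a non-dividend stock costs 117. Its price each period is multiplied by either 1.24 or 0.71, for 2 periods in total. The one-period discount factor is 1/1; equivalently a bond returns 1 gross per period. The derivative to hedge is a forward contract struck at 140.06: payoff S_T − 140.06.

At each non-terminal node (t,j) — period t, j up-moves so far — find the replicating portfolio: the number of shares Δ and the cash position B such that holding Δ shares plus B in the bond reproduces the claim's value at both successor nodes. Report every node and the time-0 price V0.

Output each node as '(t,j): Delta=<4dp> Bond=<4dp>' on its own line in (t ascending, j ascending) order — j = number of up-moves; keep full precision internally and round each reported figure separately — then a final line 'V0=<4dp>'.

Risk-neutral probability p* = (R−d)/(u−d) = (1−0.71)/(1.24−0.71) = 0.5472.
Terminal payoffs: V(2,0)=-81.0803, V(2,1)=-37.0532, V(2,2)=39.8392
  t=1,j=0: stock 83.0700 → up 103.0068 (V=-37.0532), down 58.9797 (V=-81.0803). Price -56.9900; hedge Δ=1.0000, bond B=-140.0600.
  t=1,j=1: stock 145.0800 → up 179.8992 (V=39.8392), down 103.0068 (V=-37.0532). Price 5.0200; hedge Δ=1.0000, bond B=-140.0600.
  t=0,j=0: stock 117.0000 → up 145.0800 (V=5.0200), down 83.0700 (V=-56.9900). Price -23.0600; hedge Δ=1.0000, bond B=-140.0600.
Root portfolio cost Δ·117+B reproduces V0=-23.0600.

(0,0): Delta=1.0000 Bond=-140.0600
(1,0): Delta=1.0000 Bond=-140.0600
(1,1): Delta=1.0000 Bond=-140.0600
V0=-23.0600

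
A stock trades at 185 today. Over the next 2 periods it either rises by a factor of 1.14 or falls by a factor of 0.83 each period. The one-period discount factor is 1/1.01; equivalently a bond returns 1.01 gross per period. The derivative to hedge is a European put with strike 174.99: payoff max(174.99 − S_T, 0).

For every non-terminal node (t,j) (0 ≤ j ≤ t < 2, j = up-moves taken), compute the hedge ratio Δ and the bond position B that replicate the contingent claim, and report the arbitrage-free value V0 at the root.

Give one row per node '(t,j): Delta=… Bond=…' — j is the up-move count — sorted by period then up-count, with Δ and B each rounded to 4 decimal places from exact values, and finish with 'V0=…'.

(0,0): Delta=-0.3442 Bond=71.8742
(1,0): Delta=-0.9988 Bond=173.1063
(1,1): Delta=0.0000 Bond=0.0000
V0=8.1962

The replicating-portfolio and risk-neutral prices coincide; use p* = (1.01−0.83)/(1.14−0.83) = 0.5806 for the latter.
At expiry t=2: V(2,0)=47.5435, V(2,1)=0.0000, V(2,2)=0.0000
  t=1,j=0: stock 153.5500 → up 175.0470 (V=0.0000), down 127.4465 (V=47.5435). Price 19.7402; hedge Δ=-0.9988, bond B=173.1063.
  t=1,j=1: stock 210.9000 → up 240.4260 (V=0.0000), down 175.0470 (V=0.0000). Price 0.0000; hedge Δ=0.0000, bond B=0.0000.
  t=0,j=0: stock 185.0000 → up 210.9000 (V=0.0000), down 153.5500 (V=19.7402). Price 8.1962; hedge Δ=-0.3442, bond B=71.8742.
The time-0 hedge costs 8.1962, which is the no-arbitrage price.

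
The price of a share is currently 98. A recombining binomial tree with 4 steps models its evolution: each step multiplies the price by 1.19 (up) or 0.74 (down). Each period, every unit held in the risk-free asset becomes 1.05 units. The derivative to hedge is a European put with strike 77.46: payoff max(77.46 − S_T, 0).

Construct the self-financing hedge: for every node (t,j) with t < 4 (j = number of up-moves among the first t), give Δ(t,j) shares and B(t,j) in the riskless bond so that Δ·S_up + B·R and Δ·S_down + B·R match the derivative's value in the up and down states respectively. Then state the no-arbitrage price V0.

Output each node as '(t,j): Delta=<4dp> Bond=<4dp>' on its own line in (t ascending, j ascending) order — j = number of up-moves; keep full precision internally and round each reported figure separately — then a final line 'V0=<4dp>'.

Risk-neutral probability p* = (R−d)/(u−d) = (1.05−0.74)/(1.19−0.74) = 0.6889.
Terminal payoffs: V(4,0)=48.0732, V(4,1)=30.2028, V(4,2)=1.4653, V(4,3)=0.0000, V(4,4)=0.0000
  t=3,j=0: stock 39.7120 → up 47.2572 (V=30.2028), down 29.3868 (V=48.0732). Price 34.0595; hedge Δ=-1.0000, bond B=73.7714.
  t=3,j=1: stock 63.8611 → up 75.9947 (V=1.4653), down 47.2572 (V=30.2028). Price 9.9103; hedge Δ=-1.0000, bond B=73.7714.
  t=3,j=2: stock 102.6956 → up 122.2077 (V=0.0000), down 75.9947 (V=1.4653). Price 0.4342; hedge Δ=-0.0317, bond B=3.6903.
  t=3,j=3: stock 165.1456 → up 196.5232 (V=0.0000), down 122.2077 (V=0.0000). Price 0.0000; hedge Δ=0.0000, bond B=0.0000.
  t=2,j=0: stock 53.6648 → up 63.8611 (V=9.9103), down 39.7120 (V=34.0595). Price 16.5937; hedge Δ=-1.0000, bond B=70.2585.
  t=2,j=1: stock 86.2988 → up 102.6956 (V=0.4342), down 63.8611 (V=9.9103). Price 3.2212; hedge Δ=-0.2440, bond B=24.2794.
  t=2,j=2: stock 138.7778 → up 165.1456 (V=0.0000), down 102.6956 (V=0.4342). Price 0.1286; hedge Δ=-0.0070, bond B=1.0934.
  t=1,j=0: stock 72.5200 → up 86.2988 (V=3.2212), down 53.6648 (V=16.5937). Price 7.0301; hedge Δ=-0.4098, bond B=36.7467.
  t=1,j=1: stock 116.6200 → up 138.7778 (V=0.1286), down 86.2988 (V=3.2212). Price 1.0388; hedge Δ=-0.0589, bond B=7.9113.
  t=0,j=0: stock 98.0000 → up 116.6200 (V=1.0388), down 72.5200 (V=7.0301). Price 2.7645; hedge Δ=-0.1359, bond B=16.0784.
Self-financing check: at every node Δ·S+B equals the discounted successor values.

(0,0): Delta=-0.1359 Bond=16.0784
(1,0): Delta=-0.4098 Bond=36.7467
(1,1): Delta=-0.0589 Bond=7.9113
(2,0): Delta=-1.0000 Bond=70.2585
(2,1): Delta=-0.2440 Bond=24.2794
(2,2): Delta=-0.0070 Bond=1.0934
(3,0): Delta=-1.0000 Bond=73.7714
(3,1): Delta=-1.0000 Bond=73.7714
(3,2): Delta=-0.0317 Bond=3.6903
(3,3): Delta=0.0000 Bond=0.0000
V0=2.7645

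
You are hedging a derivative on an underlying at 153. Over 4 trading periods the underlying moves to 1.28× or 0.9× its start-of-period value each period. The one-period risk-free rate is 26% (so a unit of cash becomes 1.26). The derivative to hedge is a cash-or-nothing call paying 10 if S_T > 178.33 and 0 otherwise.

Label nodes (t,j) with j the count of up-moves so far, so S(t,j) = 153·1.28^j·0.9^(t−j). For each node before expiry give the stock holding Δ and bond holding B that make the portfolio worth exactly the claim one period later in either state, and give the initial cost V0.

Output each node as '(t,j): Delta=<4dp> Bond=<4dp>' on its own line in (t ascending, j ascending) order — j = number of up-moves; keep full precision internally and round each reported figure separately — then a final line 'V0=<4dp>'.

Risk-neutral probability p* = (R−d)/(u−d) = (1.26−0.9)/(1.28−0.9) = 0.9474.
Terminal values V(4,·): V(4,0)=0.0000, V(4,1)=0.0000, V(4,2)=10.0000, V(4,3)=10.0000, V(4,4)=10.0000
(3,0): S=111.5370. Δ = (V_up−V_dn)/(S_up−S_dn) = (0.0000−0.0000)/(142.7674−100.3833) = 0.0000. V = [p*·0.0000 + (1−p*)·0.0000]/1.26 = 0.0000. B = V − Δ·S = 0.0000.
(3,1): S=158.6304. Δ = (V_up−V_dn)/(S_up−S_dn) = (10.0000−0.0000)/(203.0469−142.7674) = 0.1659. V = [p*·10.0000 + (1−p*)·0.0000]/1.26 = 7.5188. B = V − Δ·S = -18.7970.
(3,2): S=225.6077. Δ = (V_up−V_dn)/(S_up−S_dn) = (10.0000−10.0000)/(288.7778−203.0469) = 0.0000. V = [p*·10.0000 + (1−p*)·10.0000]/1.26 = 7.9365. B = V − Δ·S = 7.9365.
(3,3): S=320.8643. Δ = (V_up−V_dn)/(S_up−S_dn) = (10.0000−10.0000)/(410.7062−288.7778) = 0.0000. V = [p*·10.0000 + (1−p*)·10.0000]/1.26 = 7.9365. B = V − Δ·S = 7.9365.
(2,0): S=123.9300. Δ = (V_up−V_dn)/(S_up−S_dn) = (7.5188−0.0000)/(158.6304−111.5370) = 0.1597. V = [p*·7.5188 + (1−p*)·0.0000]/1.26 = 5.6532. B = V − Δ·S = -14.1331.
(2,1): S=176.2560. Δ = (V_up−V_dn)/(S_up−S_dn) = (7.9365−7.5188)/(225.6077−158.6304) = 0.0062. V = [p*·7.9365 + (1−p*)·7.5188]/1.26 = 6.2814. B = V − Δ·S = 5.1821.
(2,2): S=250.6752. Δ = (V_up−V_dn)/(S_up−S_dn) = (7.9365−7.9365)/(320.8643−225.6077) = 0.0000. V = [p*·7.9365 + (1−p*)·7.9365]/1.26 = 6.2988. B = V − Δ·S = 6.2988.
(1,0): S=137.7000. Δ = (V_up−V_dn)/(S_up−S_dn) = (6.2814−5.6532)/(176.2560−123.9300) = 0.0120. V = [p*·6.2814 + (1−p*)·5.6532]/1.26 = 4.9590. B = V − Δ·S = 3.3060.
(1,1): S=195.8400. Δ = (V_up−V_dn)/(S_up−S_dn) = (6.2988−6.2814)/(250.6752−176.2560) = 0.0002. V = [p*·6.2988 + (1−p*)·6.2814]/1.26 = 4.9983. B = V − Δ·S = 4.9524.
(0,0): S=153.0000. Δ = (V_up−V_dn)/(S_up−S_dn) = (4.9983−4.9590)/(195.8400−137.7000) = 0.0007. V = [p*·4.9983 + (1−p*)·4.9590]/1.26 = 3.9653. B = V − Δ·S = 3.8617.
Root portfolio cost Δ·153+B reproduces V0=3.9653.

(0,0): Delta=0.0007 Bond=3.8617
(1,0): Delta=0.0120 Bond=3.3060
(1,1): Delta=0.0002 Bond=4.9524
(2,0): Delta=0.1597 Bond=-14.1331
(2,1): Delta=0.0062 Bond=5.1821
(2,2): Delta=0.0000 Bond=6.2988
(3,0): Delta=0.0000 Bond=0.0000
(3,1): Delta=0.1659 Bond=-18.7970
(3,2): Delta=0.0000 Bond=7.9365
(3,3): Delta=0.0000 Bond=7.9365
V0=3.9653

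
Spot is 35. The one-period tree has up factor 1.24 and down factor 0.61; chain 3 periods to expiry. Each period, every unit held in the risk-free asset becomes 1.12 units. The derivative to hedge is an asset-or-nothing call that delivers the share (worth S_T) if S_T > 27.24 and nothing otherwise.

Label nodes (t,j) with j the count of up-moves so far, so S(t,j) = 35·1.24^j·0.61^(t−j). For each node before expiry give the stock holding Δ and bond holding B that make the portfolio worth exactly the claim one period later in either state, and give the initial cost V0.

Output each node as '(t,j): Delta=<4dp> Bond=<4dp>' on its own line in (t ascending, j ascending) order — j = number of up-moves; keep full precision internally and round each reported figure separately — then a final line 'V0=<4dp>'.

Since d<R<u, set p* = (R−d)/(u−d) = 0.8095; price each node as the discounted p*-expectation of its children.
Terminal payoffs: V(3,0)=0.0000, V(3,1)=0.0000, V(3,2)=32.8278, V(3,3)=66.7318
  t=2,j=0: stock 13.0235 → up 16.1491 (V=0.0000), down 7.9443 (V=0.0000). Price 0.0000; hedge Δ=0.0000, bond B=0.0000.
  t=2,j=1: stock 26.4740 → up 32.8278 (V=32.8278), down 16.1491 (V=0.0000). Price 23.7275; hedge Δ=1.9683, bond B=-28.3800.
  t=2,j=2: stock 53.8160 → up 66.7318 (V=66.7318), down 32.8278 (V=32.8278). Price 53.8160; hedge Δ=1.0000, bond B=0.0000.
  t=1,j=0: stock 21.3500 → up 26.4740 (V=23.7275), down 13.0235 (V=0.0000). Price 17.1500; hedge Δ=1.7641, bond B=-20.5128.
  t=1,j=1: stock 43.4000 → up 53.8160 (V=53.8160), down 26.4740 (V=23.7275). Price 42.9329; hedge Δ=1.1004, bond B=-4.8265.
  t=0,j=0: stock 35.0000 → up 43.4000 (V=42.9329), down 21.3500 (V=17.1500). Price 33.9481; hedge Δ=1.1693, bond B=-6.9771.
Check: Δ(0,0)·S0 + B(0,0) = 33.9481 = V0.

(0,0): Delta=1.1693 Bond=-6.9771
(1,0): Delta=1.7641 Bond=-20.5128
(1,1): Delta=1.1004 Bond=-4.8265
(2,0): Delta=0.0000 Bond=0.0000
(2,1): Delta=1.9683 Bond=-28.3800
(2,2): Delta=1.0000 Bond=0.0000
V0=33.9481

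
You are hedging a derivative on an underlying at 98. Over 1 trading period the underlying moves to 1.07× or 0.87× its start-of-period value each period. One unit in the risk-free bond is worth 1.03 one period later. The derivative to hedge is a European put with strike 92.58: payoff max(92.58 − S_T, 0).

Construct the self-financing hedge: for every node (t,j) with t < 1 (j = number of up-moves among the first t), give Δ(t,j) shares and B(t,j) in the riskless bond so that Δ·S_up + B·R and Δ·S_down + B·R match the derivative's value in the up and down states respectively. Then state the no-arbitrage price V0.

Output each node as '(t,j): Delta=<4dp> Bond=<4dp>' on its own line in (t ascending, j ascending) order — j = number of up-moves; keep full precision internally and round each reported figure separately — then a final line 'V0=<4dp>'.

(0,0): Delta=-0.3735 Bond=38.0214
V0=1.4214

Under the risk-neutral measure, an up-move has probability p* = (R−d)/(u−d) = 0.8000 and values discount at R = 1.03.
Terminal values V(1,·): V(1,0)=7.3200, V(1,1)=0.0000
Node (0,0) S=98.0000: V=(p*·0.0000+(1−p*)·7.3200)/1.03=1.4214; Δ=(0.0000−7.3200)/(104.8600−85.2600)=-0.3735; B=V−Δ·S=38.0214
Each (Δ,B) replicates both successor values, so the strategy is self-financing and V0 is arbitrage-free.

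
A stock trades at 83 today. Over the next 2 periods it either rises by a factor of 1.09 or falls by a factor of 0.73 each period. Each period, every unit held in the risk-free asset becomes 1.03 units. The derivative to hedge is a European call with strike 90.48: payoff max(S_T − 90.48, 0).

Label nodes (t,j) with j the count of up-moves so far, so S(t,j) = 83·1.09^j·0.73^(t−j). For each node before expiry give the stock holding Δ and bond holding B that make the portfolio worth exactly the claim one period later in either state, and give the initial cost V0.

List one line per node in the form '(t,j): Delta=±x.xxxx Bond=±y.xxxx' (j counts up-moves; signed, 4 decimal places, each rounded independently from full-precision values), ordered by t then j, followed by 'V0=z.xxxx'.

Under the risk-neutral measure, an up-move has probability p* = (R−d)/(u−d) = 0.8333 and values discount at R = 1.03.
Terminal payoffs: V(2,0)=0.0000, V(2,1)=0.0000, V(2,2)=8.1323
Node (1,0) S=60.5900: V=(p*·0.0000+(1−p*)·0.0000)/1.03=0.0000; Δ=(0.0000−0.0000)/(66.0431−44.2307)=0.0000; B=V−Δ·S=0.0000
Node (1,1) S=90.4700: V=(p*·8.1323+(1−p*)·0.0000)/1.03=6.5795; Δ=(8.1323−0.0000)/(98.6123−66.0431)=0.2497; B=V−Δ·S=-16.0102
Node (0,0) S=83.0000: V=(p*·6.5795+(1−p*)·0.0000)/1.03=5.3232; Δ=(6.5795−0.0000)/(90.4700−60.5900)=0.2202; B=V−Δ·S=-12.9532
Root portfolio cost Δ·83+B reproduces V0=5.3232.

(0,0): Delta=0.2202 Bond=-12.9532
(1,0): Delta=0.0000 Bond=0.0000
(1,1): Delta=0.2497 Bond=-16.0102
V0=5.3232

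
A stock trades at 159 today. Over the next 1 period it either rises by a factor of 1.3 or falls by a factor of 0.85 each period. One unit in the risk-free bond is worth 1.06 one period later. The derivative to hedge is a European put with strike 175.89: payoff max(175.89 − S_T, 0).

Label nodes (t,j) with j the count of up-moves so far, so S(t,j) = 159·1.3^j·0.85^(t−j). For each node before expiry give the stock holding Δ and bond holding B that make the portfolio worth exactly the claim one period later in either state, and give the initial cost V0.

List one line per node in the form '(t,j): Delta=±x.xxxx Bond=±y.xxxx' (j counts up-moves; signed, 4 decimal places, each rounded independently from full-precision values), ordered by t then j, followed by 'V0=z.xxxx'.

(0,0): Delta=-0.5694 Bond=111.0314
V0=20.4981

Under the risk-neutral measure, an up-move has probability p* = (R−d)/(u−d) = 0.4667 and values discount at R = 1.06.
At expiry t=1: V(1,0)=40.7400, V(1,1)=0.0000
Node (0,0) S=159.0000: V=(p*·0.0000+(1−p*)·40.7400)/1.06=20.4981; Δ=(0.0000−40.7400)/(206.7000−135.1500)=-0.5694; B=V−Δ·S=111.0314
Self-financing check: at every node Δ·S+B equals the discounted successor values.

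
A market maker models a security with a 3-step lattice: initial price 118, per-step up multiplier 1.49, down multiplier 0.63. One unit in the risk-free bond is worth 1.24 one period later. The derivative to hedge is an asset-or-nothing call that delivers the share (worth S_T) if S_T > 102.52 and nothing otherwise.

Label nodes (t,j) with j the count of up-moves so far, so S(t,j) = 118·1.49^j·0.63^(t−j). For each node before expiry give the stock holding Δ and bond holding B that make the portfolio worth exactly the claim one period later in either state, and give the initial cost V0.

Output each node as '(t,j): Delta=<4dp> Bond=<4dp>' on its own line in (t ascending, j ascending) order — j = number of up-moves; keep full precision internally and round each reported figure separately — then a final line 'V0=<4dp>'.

Under the risk-neutral measure, an up-move has probability p* = (R−d)/(u−d) = 0.7093 and values discount at R = 1.24.
Payoff layer (t=3): V(3,0)=0.0000, V(3,1)=0.0000, V(3,2)=165.0422, V(3,3)=390.3380
  t=2,j=0: stock 46.8342 → up 69.7830 (V=0.0000), down 29.5055 (V=0.0000). Price 0.0000; hedge Δ=0.0000, bond B=0.0000.
  t=2,j=1: stock 110.7666 → up 165.0422 (V=165.0422), down 69.7830 (V=0.0000). Price 94.4071; hedge Δ=1.7326, bond B=-97.5024.
  t=2,j=2: stock 261.9718 → up 390.3380 (V=390.3380), down 165.0422 (V=165.0422). Price 261.9718; hedge Δ=1.0000, bond B=0.0000.
  t=1,j=0: stock 74.3400 → up 110.7666 (V=94.4071), down 46.8342 (V=0.0000). Price 54.0026; hedge Δ=1.4767, bond B=-55.7732.
  t=1,j=1: stock 175.8200 → up 261.9718 (V=261.9718), down 110.7666 (V=94.4071). Price 171.9848; hedge Δ=1.1082, bond B=-22.8579.
  t=0,j=0: stock 118.0000 → up 175.8200 (V=171.9848), down 74.3400 (V=54.0026). Price 111.0384; hedge Δ=1.1626, bond B=-26.1502.
Self-financing check: at every node Δ·S+B equals the discounted successor values.

(0,0): Delta=1.1626 Bond=-26.1502
(1,0): Delta=1.4767 Bond=-55.7732
(1,1): Delta=1.1082 Bond=-22.8579
(2,0): Delta=0.0000 Bond=0.0000
(2,1): Delta=1.7326 Bond=-97.5024
(2,2): Delta=1.0000 Bond=0.0000
V0=111.0384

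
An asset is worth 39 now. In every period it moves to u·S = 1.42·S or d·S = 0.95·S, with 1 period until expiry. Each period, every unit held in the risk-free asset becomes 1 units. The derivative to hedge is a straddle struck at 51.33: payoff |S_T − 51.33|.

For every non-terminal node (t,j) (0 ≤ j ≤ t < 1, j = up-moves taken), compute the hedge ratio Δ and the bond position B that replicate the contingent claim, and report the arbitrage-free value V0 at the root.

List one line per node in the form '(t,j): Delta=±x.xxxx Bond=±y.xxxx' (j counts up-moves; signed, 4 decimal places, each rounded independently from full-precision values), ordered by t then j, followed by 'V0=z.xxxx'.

(0,0): Delta=-0.5581 Bond=34.9577
V0=13.1917

The replicating-portfolio and risk-neutral prices coincide; use p* = (1−0.95)/(1.42−0.95) = 0.1064 for the latter.
Terminal values V(1,·): V(1,0)=14.2800, V(1,1)=4.0500
  t=0,j=0: stock 39.0000 → up 55.3800 (V=4.0500), down 37.0500 (V=14.2800). Price 13.1917; hedge Δ=-0.5581, bond B=34.9577.
Each (Δ,B) replicates both successor values, so the strategy is self-financing and V0 is arbitrage-free.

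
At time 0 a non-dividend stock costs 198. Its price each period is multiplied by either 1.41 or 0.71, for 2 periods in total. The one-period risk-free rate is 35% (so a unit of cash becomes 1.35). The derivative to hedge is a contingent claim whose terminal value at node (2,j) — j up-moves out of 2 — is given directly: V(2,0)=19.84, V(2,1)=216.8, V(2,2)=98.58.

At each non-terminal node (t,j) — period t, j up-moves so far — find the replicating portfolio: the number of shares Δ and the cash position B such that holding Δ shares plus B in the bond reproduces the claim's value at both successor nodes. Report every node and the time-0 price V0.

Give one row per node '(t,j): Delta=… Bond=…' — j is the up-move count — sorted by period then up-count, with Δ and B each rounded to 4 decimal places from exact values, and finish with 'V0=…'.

(0,0): Delta=-0.4874 Bond=160.4528
(1,0): Delta=2.0015 Bond=-133.2842
(1,1): Delta=-0.6049 Bond=249.4140
V0=63.9400

The replicating-portfolio and risk-neutral prices coincide; use p* = (1.35−0.71)/(1.41−0.71) = 0.9143 for the latter.
Payoff layer (t=2): V(2,0)=19.8400, V(2,1)=216.8000, V(2,2)=98.5800
  t=1,j=0: stock 140.5800 → up 198.2178 (V=216.8000), down 99.8118 (V=19.8400). Price 148.0872; hedge Δ=2.0015, bond B=-133.2842.
  t=1,j=1: stock 279.1800 → up 393.6438 (V=98.5800), down 198.2178 (V=216.8000). Price 80.5283; hedge Δ=-0.6049, bond B=249.4140.
  t=0,j=0: stock 198.0000 → up 279.1800 (V=80.5283), down 140.5800 (V=148.0872). Price 63.9400; hedge Δ=-0.4874, bond B=160.4528.
Check: Δ(0,0)·S0 + B(0,0) = 63.9400 = V0.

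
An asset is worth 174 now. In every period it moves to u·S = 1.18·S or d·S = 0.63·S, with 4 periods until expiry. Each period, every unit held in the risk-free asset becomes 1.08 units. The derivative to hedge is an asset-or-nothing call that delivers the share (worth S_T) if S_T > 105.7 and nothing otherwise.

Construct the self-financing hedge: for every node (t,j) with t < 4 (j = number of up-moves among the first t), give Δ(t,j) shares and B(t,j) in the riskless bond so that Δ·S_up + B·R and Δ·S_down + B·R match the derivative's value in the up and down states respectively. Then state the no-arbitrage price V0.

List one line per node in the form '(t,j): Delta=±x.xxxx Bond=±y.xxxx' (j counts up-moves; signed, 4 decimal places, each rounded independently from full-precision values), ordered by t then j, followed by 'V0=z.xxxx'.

(0,0): Delta=1.2599 Bond=-55.3703
(1,0): Delta=1.7145 Bond=-109.6332
(1,1): Delta=1.2060 Bond=-48.7259
(2,0): Delta=0.0000 Bond=0.0000
(2,1): Delta=1.9179 Bond=-144.7158
(2,2): Delta=1.1215 Bond=-32.1591
(3,0): Delta=0.0000 Bond=0.0000
(3,1): Delta=0.0000 Bond=0.0000
(3,2): Delta=2.1455 Bond=-191.0249
(3,3): Delta=1.0000 Bond=0.0000
V0=163.8509

Under the risk-neutral measure, an up-move has probability p* = (R−d)/(u−d) = 0.8182 and values discount at R = 1.08.
At expiry t=4: V(4,0)=0.0000, V(4,1)=0.0000, V(4,2)=0.0000, V(4,3)=180.1092, V(4,4)=337.3473
(3,0): S=43.5082. Δ = (V_up−V_dn)/(S_up−S_dn) = (0.0000−0.0000)/(51.3397−27.4102) = 0.0000. V = [p*·0.0000 + (1−p*)·0.0000]/1.08 = 0.0000. B = V − Δ·S = 0.0000.
(3,1): S=81.4915. Δ = (V_up−V_dn)/(S_up−S_dn) = (0.0000−0.0000)/(96.1600−51.3397) = 0.0000. V = [p*·0.0000 + (1−p*)·0.0000]/1.08 = 0.0000. B = V − Δ·S = 0.0000.
(3,2): S=152.6349. Δ = (V_up−V_dn)/(S_up−S_dn) = (180.1092−0.0000)/(180.1092−96.1600) = 2.1455. V = [p*·180.1092 + (1−p*)·0.0000]/1.08 = 136.4463. B = V − Δ·S = -191.0249.
(3,3): S=285.8876. Δ = (V_up−V_dn)/(S_up−S_dn) = (337.3473−180.1092)/(337.3473−180.1092) = 1.0000. V = [p*·337.3473 + (1−p*)·180.1092]/1.08 = 285.8876. B = V − Δ·S = 0.0000.
(2,0): S=69.0606. Δ = (V_up−V_dn)/(S_up−S_dn) = (0.0000−0.0000)/(81.4915−43.5082) = 0.0000. V = [p*·0.0000 + (1−p*)·0.0000]/1.08 = 0.0000. B = V − Δ·S = 0.0000.
(2,1): S=129.3516. Δ = (V_up−V_dn)/(S_up−S_dn) = (136.4463−0.0000)/(152.6349−81.4915) = 1.9179. V = [p*·136.4463 + (1−p*)·0.0000]/1.08 = 103.3684. B = V − Δ·S = -144.7158.
(2,2): S=242.2776. Δ = (V_up−V_dn)/(S_up−S_dn) = (285.8876−136.4463)/(285.8876−152.6349) = 1.1215. V = [p*·285.8876 + (1−p*)·136.4463]/1.08 = 239.5523. B = V − Δ·S = -32.1591.
(1,0): S=109.6200. Δ = (V_up−V_dn)/(S_up−S_dn) = (103.3684−0.0000)/(129.3516−69.0606) = 1.7145. V = [p*·103.3684 + (1−p*)·0.0000]/1.08 = 78.3094. B = V − Δ·S = -109.6332.
(1,1): S=205.3200. Δ = (V_up−V_dn)/(S_up−S_dn) = (239.5523−103.3684)/(242.2776−129.3516) = 1.2060. V = [p*·239.5523 + (1−p*)·103.3684]/1.08 = 198.8811. B = V − Δ·S = -48.7259.
(0,0): S=174.0000. Δ = (V_up−V_dn)/(S_up−S_dn) = (198.8811−78.3094)/(205.3200−109.6200) = 1.2599. V = [p*·198.8811 + (1−p*)·78.3094]/1.08 = 163.8509. B = V − Δ·S = -55.3703.
Root portfolio cost Δ·174+B reproduces V0=163.8509.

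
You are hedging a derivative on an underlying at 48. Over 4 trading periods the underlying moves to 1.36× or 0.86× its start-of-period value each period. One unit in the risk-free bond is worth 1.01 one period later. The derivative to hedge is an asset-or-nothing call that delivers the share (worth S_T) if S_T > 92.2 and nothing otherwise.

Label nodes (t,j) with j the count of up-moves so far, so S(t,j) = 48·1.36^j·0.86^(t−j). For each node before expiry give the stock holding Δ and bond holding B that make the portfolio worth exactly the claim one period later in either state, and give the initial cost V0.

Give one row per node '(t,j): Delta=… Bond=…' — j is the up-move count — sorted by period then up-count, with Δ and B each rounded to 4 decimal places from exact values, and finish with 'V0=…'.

(0,0): Delta=0.8596 Bond=-32.4385
(1,0): Delta=0.4439 Bond=-15.6014
(1,1): Delta=1.4730 Bond=-72.8065
(2,0): Delta=0.0000 Bond=0.0000
(2,1): Delta=1.0988 Bond=-52.5247
(2,2): Delta=2.0252 Bond=-122.5576
(3,0): Delta=0.0000 Bond=0.0000
(3,1): Delta=0.0000 Bond=0.0000
(3,2): Delta=2.7200 Bond=-176.8331
(3,3): Delta=1.0000 Bond=0.0000
V0=8.8220

Risk-neutral probability p* = (R−d)/(u−d) = (1.01−0.86)/(1.36−0.86) = 0.3000.
Terminal payoffs: V(4,0)=0.0000, V(4,1)=0.0000, V(4,2)=0.0000, V(4,3)=103.8380, V(4,4)=164.2090
(3,0): S=30.5307. Δ = (V_up−V_dn)/(S_up−S_dn) = (0.0000−0.0000)/(41.5217−26.2564) = 0.0000. V = [p*·0.0000 + (1−p*)·0.0000]/1.01 = 0.0000. B = V − Δ·S = 0.0000.
(3,1): S=48.2811. Δ = (V_up−V_dn)/(S_up−S_dn) = (0.0000−0.0000)/(65.6623−41.5217) = 0.0000. V = [p*·0.0000 + (1−p*)·0.0000]/1.01 = 0.0000. B = V − Δ·S = 0.0000.
(3,2): S=76.3515. Δ = (V_up−V_dn)/(S_up−S_dn) = (103.8380−0.0000)/(103.8380−65.6623) = 2.7200. V = [p*·103.8380 + (1−p*)·0.0000]/1.01 = 30.8430. B = V − Δ·S = -176.8331.
(3,3): S=120.7419. Δ = (V_up−V_dn)/(S_up−S_dn) = (164.2090−103.8380)/(164.2090−103.8380) = 1.0000. V = [p*·164.2090 + (1−p*)·103.8380]/1.01 = 120.7419. B = V − Δ·S = 0.0000.
(2,0): S=35.5008. Δ = (V_up−V_dn)/(S_up−S_dn) = (0.0000−0.0000)/(48.2811−30.5307) = 0.0000. V = [p*·0.0000 + (1−p*)·0.0000]/1.01 = 0.0000. B = V − Δ·S = 0.0000.
(2,1): S=56.1408. Δ = (V_up−V_dn)/(S_up−S_dn) = (30.8430−0.0000)/(76.3515−48.2811) = 1.0988. V = [p*·30.8430 + (1−p*)·0.0000]/1.01 = 9.1613. B = V − Δ·S = -52.5247.
(2,2): S=88.7808. Δ = (V_up−V_dn)/(S_up−S_dn) = (120.7419−30.8430)/(120.7419−76.3515) = 2.0252. V = [p*·120.7419 + (1−p*)·30.8430]/1.01 = 57.2402. B = V − Δ·S = -122.5576.
(1,0): S=41.2800. Δ = (V_up−V_dn)/(S_up−S_dn) = (9.1613−0.0000)/(56.1408−35.5008) = 0.4439. V = [p*·9.1613 + (1−p*)·0.0000]/1.01 = 2.7212. B = V − Δ·S = -15.6014.
(1,1): S=65.2800. Δ = (V_up−V_dn)/(S_up−S_dn) = (57.2402−9.1613)/(88.7808−56.1408) = 1.4730. V = [p*·57.2402 + (1−p*)·9.1613]/1.01 = 23.3515. B = V − Δ·S = -72.8065.
(0,0): S=48.0000. Δ = (V_up−V_dn)/(S_up−S_dn) = (23.3515−2.7212)/(65.2800−41.2800) = 0.8596. V = [p*·23.3515 + (1−p*)·2.7212]/1.01 = 8.8220. B = V − Δ·S = -32.4385.
Root portfolio cost Δ·48+B reproduces V0=8.8220.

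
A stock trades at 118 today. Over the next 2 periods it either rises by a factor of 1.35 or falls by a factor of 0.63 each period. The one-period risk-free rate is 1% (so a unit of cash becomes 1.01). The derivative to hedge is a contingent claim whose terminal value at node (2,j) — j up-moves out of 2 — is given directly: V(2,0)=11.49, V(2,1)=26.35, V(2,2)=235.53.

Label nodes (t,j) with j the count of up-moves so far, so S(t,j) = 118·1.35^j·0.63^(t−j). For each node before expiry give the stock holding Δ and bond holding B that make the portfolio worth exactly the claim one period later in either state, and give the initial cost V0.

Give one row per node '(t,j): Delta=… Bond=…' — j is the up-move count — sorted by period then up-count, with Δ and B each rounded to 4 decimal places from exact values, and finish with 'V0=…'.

The replicating-portfolio and risk-neutral prices coincide; use p* = (1.01−0.63)/(1.35−0.63) = 0.5278 for the latter.
Terminal values V(2,·): V(2,0)=11.4900, V(2,1)=26.3500, V(2,2)=235.5300
(1,0): S=74.3400. Δ = (V_up−V_dn)/(S_up−S_dn) = (26.3500−11.4900)/(100.3590−46.8342) = 0.2776. V = [p*·26.3500 + (1−p*)·11.4900]/1.01 = 19.1414. B = V − Δ·S = -1.4975.
(1,1): S=159.3000. Δ = (V_up−V_dn)/(S_up−S_dn) = (235.5300−26.3500)/(215.0550−100.3590) = 1.8238. V = [p*·235.5300 + (1−p*)·26.3500]/1.01 = 135.3966. B = V − Δ·S = -155.1312.
(0,0): S=118.0000. Δ = (V_up−V_dn)/(S_up−S_dn) = (135.3966−19.1414)/(159.3000−74.3400) = 1.3684. V = [p*·135.3966 + (1−p*)·19.1414]/1.01 = 79.7013. B = V − Δ·S = -81.7643.
Self-financing check: at every node Δ·S+B equals the discounted successor values.

(0,0): Delta=1.3684 Bond=-81.7643
(1,0): Delta=0.2776 Bond=-1.4975
(1,1): Delta=1.8238 Bond=-155.1312
V0=79.7013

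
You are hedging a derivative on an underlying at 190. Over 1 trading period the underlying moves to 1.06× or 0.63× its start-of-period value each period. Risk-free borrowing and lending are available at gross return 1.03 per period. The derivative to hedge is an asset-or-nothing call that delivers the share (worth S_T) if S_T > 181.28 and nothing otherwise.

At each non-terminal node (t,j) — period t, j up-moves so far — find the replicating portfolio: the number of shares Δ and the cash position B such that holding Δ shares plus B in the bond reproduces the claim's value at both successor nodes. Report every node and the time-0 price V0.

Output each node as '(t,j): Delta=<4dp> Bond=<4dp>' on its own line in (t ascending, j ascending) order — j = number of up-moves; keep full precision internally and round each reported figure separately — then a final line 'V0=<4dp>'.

(0,0): Delta=2.4651 Bond=-286.4800
V0=181.8921

Under the risk-neutral measure, an up-move has probability p* = (R−d)/(u−d) = 0.9302 and values discount at R = 1.03.
Payoff layer (t=1): V(1,0)=0.0000, V(1,1)=201.4000
(0,0): S=190.0000. Δ = (V_up−V_dn)/(S_up−S_dn) = (201.4000−0.0000)/(201.4000−119.7000) = 2.4651. V = [p*·201.4000 + (1−p*)·0.0000]/1.03 = 181.8921. B = V − Δ·S = -286.4800.
Check: Δ(0,0)·S0 + B(0,0) = 181.8921 = V0.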